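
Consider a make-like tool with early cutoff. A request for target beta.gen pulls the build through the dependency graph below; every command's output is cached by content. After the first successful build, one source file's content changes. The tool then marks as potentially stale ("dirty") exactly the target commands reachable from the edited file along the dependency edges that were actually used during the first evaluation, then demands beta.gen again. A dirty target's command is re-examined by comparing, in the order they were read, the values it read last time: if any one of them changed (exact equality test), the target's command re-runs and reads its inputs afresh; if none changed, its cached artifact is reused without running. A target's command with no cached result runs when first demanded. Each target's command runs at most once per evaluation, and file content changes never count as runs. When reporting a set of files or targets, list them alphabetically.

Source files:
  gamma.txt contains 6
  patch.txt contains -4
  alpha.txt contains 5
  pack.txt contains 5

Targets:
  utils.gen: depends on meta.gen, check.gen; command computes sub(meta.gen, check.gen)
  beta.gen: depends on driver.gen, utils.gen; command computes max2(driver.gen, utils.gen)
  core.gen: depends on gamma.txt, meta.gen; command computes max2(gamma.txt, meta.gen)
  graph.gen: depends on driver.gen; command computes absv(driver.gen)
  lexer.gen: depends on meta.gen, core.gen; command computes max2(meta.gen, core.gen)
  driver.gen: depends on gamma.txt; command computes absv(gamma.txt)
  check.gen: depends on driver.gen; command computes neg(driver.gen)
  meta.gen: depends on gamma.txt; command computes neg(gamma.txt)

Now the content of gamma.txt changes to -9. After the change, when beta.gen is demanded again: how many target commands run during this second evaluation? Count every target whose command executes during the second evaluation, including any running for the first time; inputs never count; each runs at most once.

First demand of the output computes:
  driver.gen = absv(6) = 6
  check.gen = neg(6) = -6
  meta.gen = neg(6) = -6
  utils.gen = sub(-6, -6) = 0
  beta.gen = max2(6, 0) = 6

After the edit, cleaning proceeds:
  driver.gen: a read changed (gamma.txt 6->-9) — executes, giving 9.
  check.gen: a read changed (driver.gen 6->9) — executes, giving -9.
  meta.gen: a read changed (gamma.txt 6->-9) — executes, giving 9.
  utils.gen: a read changed (meta.gen -6->9; check.gen -6->-9) — executes, giving 18.
  beta.gen: a read changed (driver.gen 6->9; utils.gen 0->18) — executes, giving 18.

5 target commands run: beta.gen, check.gen, driver.gen, meta.gen, utils.gen.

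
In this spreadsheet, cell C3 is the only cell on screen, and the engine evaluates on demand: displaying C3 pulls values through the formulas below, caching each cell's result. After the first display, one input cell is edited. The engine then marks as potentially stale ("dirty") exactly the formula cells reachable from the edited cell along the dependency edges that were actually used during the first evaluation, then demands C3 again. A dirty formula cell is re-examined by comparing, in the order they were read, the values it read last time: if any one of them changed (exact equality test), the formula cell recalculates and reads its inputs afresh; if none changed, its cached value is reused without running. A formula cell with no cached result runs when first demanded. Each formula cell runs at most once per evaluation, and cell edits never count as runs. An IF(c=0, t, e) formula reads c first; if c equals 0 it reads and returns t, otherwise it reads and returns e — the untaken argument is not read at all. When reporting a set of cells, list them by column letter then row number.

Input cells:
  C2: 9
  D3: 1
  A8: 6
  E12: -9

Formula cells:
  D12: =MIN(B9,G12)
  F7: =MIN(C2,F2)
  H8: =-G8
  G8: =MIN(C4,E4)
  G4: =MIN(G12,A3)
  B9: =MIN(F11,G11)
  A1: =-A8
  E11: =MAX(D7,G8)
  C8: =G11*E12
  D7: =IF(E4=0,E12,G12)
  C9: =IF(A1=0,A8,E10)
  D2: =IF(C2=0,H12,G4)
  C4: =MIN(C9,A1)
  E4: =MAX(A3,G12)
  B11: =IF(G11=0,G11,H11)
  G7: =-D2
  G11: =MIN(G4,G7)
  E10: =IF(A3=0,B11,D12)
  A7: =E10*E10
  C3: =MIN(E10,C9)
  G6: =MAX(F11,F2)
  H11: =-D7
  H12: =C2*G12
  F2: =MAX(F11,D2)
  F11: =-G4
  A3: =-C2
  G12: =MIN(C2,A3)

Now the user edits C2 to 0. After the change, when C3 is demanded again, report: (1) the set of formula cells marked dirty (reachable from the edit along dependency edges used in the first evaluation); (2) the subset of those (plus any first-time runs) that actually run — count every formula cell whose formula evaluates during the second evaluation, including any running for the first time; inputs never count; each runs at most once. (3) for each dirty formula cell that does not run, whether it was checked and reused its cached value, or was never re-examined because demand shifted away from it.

Initial pass — values computed on the first demand:
  A1 = -(6) = -6
  A3 = -(9) = -9
  G12 = MIN(9, -9) = -9
  G4 = MIN(-9, -9) = -9
  D2 = IF(C2=0: C2=9 -> else branch G4) = -9
  F11 = -(-9) = 9
  G7 = -(-9) = 9
  G11 = MIN(-9, 9) = -9
  B9 = MIN(9, -9) = -9
  D12 = MIN(-9, -9) = -9
  E10 = IF(A3=0: A3=-9 -> else branch D12) = -9
  C9 = IF(A1=0: A1=-6 -> else branch E10) = -9
  C3 = MIN(-9, -9) = -9

Second demand — change propagation:
  A3: re-runs because C2 9->0; new result 0.
  G12: re-runs because C2 9->0; A3 -9->0; new result 0.
  G4: re-runs because G12 -9->0; A3 -9->0; new result 0.
  F11: dirty yet unreached — the second evaluation never asks for it.
  H12: newly demanded (no cache) — executes and yields 0.
  D2: re-runs because C2 9->0; G4 -9->0; new result 0.
  G7: re-runs because D2 -9->0; new result 0.
  G11: re-runs because G4 -9->0; G7 9->0; new result 0.
  B9: dirty yet unreached — the second evaluation never asks for it.
  B11: newly demanded (no cache) — executes and yields 0.
  D12: dirty yet unreached — the second evaluation never asks for it.
  E10: re-runs because A3 -9->0; new result 0.
  C9: re-runs because E10 -9->0; new result 0.
  C3: re-runs because E10 -9->0; C9 -9->0; new result 0.

The important point: the flipped condition redirects demand; B9, D12, F11 are left stale, never re-checked.

Dirty set: A3, B9, C3, C9, D2, D12, E10, F11, G4, G7, G11, G12.
Run set: A3, B11, C3, C9, D2, E10, G4, G7, G11, G12, H12 (11 run).
Left stale — demand moved off them: B9, D12, F11.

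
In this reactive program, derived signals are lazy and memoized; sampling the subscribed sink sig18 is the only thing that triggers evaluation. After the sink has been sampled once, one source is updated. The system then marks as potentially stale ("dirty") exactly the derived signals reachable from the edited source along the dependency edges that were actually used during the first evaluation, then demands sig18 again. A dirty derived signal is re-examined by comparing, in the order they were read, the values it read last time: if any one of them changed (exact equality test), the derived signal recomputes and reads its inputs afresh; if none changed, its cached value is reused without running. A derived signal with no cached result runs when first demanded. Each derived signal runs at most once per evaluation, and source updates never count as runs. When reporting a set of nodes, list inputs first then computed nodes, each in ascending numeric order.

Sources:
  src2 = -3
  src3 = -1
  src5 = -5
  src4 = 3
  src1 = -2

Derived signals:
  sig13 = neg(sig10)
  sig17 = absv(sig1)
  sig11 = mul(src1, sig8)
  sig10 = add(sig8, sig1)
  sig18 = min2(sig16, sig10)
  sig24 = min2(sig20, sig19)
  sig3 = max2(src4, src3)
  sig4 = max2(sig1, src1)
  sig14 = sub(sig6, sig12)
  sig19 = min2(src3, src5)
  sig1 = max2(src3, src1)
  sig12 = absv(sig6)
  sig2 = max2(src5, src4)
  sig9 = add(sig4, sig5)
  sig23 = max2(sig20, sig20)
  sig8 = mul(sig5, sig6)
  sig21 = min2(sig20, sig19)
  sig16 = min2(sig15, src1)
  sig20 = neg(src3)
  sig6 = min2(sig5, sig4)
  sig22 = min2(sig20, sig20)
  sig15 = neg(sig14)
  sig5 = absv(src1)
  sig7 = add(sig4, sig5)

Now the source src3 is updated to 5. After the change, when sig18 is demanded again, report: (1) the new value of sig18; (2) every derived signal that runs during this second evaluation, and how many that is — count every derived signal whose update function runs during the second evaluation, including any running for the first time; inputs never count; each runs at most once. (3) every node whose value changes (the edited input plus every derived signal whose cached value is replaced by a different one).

First demand of the output computes:
  sig1 = max2(-1, -2) = -1
  sig4 = max2(-1, -2) = -1
  sig5 = absv(-2) = 2
  sig6 = min2(2, -1) = -1
  sig8 = mul(2, -1) = -2
  sig10 = add(-2, -1) = -3
  sig12 = absv(-1) = 1
  sig14 = sub(-1, 1) = -2
  sig15 = neg(-2) = 2
  sig16 = min2(2, -2) = -2
  sig18 = min2(-2, -3) = -3

After the edit, cleaning proceeds:
  sig1: a read changed (src3 -1->5) — executes, giving 5.
  sig4: a read changed (sig1 -1->5) — executes, giving 5.
  sig6: a read changed (sig4 -1->5) — executes, giving 2.
  sig8: a read changed (sig6 -1->2) — executes, giving 4.
  sig10: a read changed (sig8 -2->4; sig1 -1->5) — executes, giving 9.
  sig12: a read changed (sig6 -1->2) — executes, giving 2.
  sig14: a read changed (sig6 -1->2; sig12 1->2) — executes, giving 0.
  sig15: a read changed (sig14 -2->0) — executes, giving 0.
  sig16: a read changed (sig15 2->0) — executes, giving -2 — identical to its old value.
  sig18: a read changed (sig10 -3->9) — executes, giving -2.

Demanding sig18 again yields -2.
10 derived signals run: sig1, sig4, sig6, sig8, sig10, sig12, sig14, sig15, sig16, sig18.
The nodes whose values change: src3, sig1, sig4, sig6, sig8, sig10, sig12, sig14, sig15, sig18.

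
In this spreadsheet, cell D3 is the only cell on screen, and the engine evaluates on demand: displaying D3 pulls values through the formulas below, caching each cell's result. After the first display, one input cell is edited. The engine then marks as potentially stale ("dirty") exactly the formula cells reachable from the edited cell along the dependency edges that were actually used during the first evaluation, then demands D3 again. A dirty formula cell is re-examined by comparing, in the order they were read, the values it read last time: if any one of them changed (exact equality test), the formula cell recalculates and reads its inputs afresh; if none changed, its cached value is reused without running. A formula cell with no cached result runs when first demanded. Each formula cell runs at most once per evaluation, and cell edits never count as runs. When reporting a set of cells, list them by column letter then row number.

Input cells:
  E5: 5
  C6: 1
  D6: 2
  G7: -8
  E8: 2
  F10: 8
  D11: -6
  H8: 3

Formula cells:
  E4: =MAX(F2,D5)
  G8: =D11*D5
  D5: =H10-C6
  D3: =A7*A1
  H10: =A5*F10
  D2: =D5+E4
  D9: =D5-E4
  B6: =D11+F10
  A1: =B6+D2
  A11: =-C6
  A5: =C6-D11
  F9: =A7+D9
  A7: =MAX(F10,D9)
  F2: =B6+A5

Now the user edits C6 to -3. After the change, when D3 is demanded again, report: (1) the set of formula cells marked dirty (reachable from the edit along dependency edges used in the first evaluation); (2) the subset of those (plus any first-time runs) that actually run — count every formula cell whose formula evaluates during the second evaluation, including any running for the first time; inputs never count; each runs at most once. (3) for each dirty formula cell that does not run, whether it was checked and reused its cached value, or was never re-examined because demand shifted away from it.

Initial pass — values computed on the first demand:
  A5 = 1 - -6 = 7
  B6 = -6 + 8 = 2
  F2 = 2 + 7 = 9
  H10 = 7 * 8 = 56
  D5 = 56 - 1 = 55
  E4 = MAX(9, 55) = 55
  D2 = 55 + 55 = 110
  A1 = 2 + 110 = 112
  D9 = 55 - 55 = 0
  A7 = MAX(8, 0) = 8
  D3 = 8 * 112 = 896

Second demand — change propagation:
  A5: re-runs because C6 1->-3; new result 3.
  F2: re-runs because A5 7->3; new result 5.
  H10: re-runs because A5 7->3; new result 24.
  D5: re-runs because H10 56->24; C6 1->-3; new result 27.
  E4: re-runs because F2 9->5; D5 55->27; new result 27.
  D2: re-runs because D5 55->27; E4 55->27; new result 54.
  A1: re-runs because D2 110->54; new result 56.
  D9: re-runs because D5 55->27; E4 55->27; new result 0 (unchanged).
  A7: re-examined; everything it read last time is the same (F10 unchanged, D9 unchanged) — cache 8 kept, no run.
  D3: re-runs because A1 112->56; new result 448.

The important point: at A7 every value read last time is unchanged, so the dirty flag clears without a run.

Dirty set: A1, A5, A7, D2, D3, D5, D9, E4, F2, H10.
Run set: A1, A5, D2, D3, D5, D9, E4, F2, H10 (9 run).
Re-examined without running (cache reused): A7.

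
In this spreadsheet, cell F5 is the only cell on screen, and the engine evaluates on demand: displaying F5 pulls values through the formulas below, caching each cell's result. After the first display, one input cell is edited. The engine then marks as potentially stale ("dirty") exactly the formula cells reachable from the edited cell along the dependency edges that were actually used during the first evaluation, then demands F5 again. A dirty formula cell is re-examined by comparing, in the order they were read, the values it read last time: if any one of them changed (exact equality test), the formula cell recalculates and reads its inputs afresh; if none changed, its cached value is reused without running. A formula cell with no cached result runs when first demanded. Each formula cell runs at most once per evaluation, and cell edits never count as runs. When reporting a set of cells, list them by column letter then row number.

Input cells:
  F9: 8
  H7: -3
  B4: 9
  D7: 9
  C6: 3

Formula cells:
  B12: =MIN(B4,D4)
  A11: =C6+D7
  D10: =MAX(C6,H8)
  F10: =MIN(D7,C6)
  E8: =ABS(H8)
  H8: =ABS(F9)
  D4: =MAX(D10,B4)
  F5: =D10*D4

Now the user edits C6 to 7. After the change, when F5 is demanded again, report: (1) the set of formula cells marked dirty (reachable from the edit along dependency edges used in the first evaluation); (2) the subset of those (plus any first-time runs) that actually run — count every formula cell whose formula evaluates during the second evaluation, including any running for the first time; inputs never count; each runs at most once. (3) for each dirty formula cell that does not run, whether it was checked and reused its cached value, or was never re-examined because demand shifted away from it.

Initial pass — values computed on the first demand:
  H8 = ABS(8) = 8
  D10 = MAX(3, 8) = 8
  D4 = MAX(8, 9) = 9
  F5 = 8 * 9 = 72

Second demand — change propagation:
  D10: re-runs because C6 3->7; new result 8 (unchanged).
  D4: re-examined; everything it read last time is the same (D10 unchanged, B4 unchanged) — cache 9 kept, no run.
  F5: re-examined; everything it read last time is the same (D10 unchanged, D4 unchanged) — cache 72 kept, no run.

The important point: D10 recomputes to an identical value, and the output ends up unchanged.

Dirty set: D4, D10, F5.
Run set: D10 (1 run).
Re-examined without running (cache reused): D4, F5.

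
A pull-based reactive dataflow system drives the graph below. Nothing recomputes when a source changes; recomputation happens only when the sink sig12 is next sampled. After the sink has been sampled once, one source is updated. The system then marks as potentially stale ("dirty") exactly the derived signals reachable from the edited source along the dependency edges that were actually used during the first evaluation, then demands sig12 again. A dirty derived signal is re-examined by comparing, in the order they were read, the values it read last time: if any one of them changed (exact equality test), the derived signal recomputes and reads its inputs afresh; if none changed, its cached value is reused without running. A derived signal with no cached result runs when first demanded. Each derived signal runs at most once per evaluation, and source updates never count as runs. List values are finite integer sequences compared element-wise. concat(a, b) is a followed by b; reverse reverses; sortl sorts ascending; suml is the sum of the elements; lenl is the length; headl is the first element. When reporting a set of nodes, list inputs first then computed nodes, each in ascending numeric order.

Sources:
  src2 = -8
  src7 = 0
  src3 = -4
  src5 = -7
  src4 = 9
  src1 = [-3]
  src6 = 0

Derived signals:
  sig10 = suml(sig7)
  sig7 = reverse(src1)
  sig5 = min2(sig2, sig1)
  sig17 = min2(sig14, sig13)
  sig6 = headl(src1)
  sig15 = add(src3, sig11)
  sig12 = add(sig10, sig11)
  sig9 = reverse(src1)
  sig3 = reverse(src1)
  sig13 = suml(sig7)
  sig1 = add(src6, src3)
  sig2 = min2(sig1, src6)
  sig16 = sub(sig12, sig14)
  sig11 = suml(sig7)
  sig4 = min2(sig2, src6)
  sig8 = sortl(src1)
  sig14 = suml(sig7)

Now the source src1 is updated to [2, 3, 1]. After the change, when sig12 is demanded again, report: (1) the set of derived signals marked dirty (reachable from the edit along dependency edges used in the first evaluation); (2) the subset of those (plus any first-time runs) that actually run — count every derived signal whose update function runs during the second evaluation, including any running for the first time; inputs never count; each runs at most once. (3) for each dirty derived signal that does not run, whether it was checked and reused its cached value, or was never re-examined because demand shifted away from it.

First evaluation (everything demanded from the output):
  sig7 = reverse([-3]) = [-3]
  sig10 = suml([-3]) = -3
  sig11 = suml([-3]) = -3
  sig12 = add(-3, -3) = -6

Propagation after the edit:
  sig7: runs — src1 [-3]->[2, 3, 1]; result [1, 3, 2].
  sig10: runs — sig7 [-3]->[1, 3, 2]; result 6.
  sig11: runs — sig7 [-3]->[1, 3, 2]; result 6.
  sig12: runs — sig10 -3->6; sig11 -3->6; result 12.

Marked dirty: sig7, sig10, sig11, sig12.
Derived signals that run: sig7, sig10, sig11, sig12 — 4 in total.
Every dirty derived signal ran.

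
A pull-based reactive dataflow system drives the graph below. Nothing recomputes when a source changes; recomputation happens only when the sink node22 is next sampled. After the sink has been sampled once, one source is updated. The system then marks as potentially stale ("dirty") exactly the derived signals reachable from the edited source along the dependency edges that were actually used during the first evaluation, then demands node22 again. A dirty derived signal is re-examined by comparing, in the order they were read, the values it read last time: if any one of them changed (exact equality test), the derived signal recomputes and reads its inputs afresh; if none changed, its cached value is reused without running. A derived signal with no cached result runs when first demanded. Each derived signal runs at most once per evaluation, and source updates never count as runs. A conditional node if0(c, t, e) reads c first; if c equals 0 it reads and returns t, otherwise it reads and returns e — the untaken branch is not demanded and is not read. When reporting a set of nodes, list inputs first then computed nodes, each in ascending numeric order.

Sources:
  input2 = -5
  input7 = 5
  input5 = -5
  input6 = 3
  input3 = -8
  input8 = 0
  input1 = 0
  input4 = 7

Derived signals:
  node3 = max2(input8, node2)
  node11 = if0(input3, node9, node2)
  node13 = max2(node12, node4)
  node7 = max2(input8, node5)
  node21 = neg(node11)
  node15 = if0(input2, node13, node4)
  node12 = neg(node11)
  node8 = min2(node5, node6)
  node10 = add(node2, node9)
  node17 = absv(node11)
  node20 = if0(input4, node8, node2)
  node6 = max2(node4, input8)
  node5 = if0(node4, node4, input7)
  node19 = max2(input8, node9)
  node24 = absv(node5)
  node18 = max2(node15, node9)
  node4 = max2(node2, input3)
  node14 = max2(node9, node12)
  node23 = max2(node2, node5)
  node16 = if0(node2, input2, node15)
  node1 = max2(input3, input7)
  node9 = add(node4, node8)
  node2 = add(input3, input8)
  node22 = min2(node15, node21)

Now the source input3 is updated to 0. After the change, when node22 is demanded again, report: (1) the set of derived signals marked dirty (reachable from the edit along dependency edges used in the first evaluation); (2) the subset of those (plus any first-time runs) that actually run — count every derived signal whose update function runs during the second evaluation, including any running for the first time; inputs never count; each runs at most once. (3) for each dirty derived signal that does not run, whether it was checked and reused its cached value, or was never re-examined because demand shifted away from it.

First evaluation (everything demanded from the output):
  node2 = add(-8, 0) = -8
  node4 = max2(-8, -8) = -8
  node11 = if0(input3=-8 -> else branch node2) = -8
  node15 = if0(input2=-5 -> else branch node4) = -8
  node21 = neg(-8) = 8
  node22 = min2(-8, 8) = -8

Propagation after the edit:
  node2: runs — input3 -8->0; result 0.
  node4: runs — node2 -8->0; input3 -8->0; result 0.
  node5: demanded for the first time — runs, produces 0.
  node6: demanded for the first time — runs, produces 0.
  node8: demanded for the first time — runs, produces 0.
  node9: demanded for the first time — runs, produces 0.
  node11: runs — input3 -8->0; node2 -8->0; result 0.
  node15: runs — node4 -8->0; result 0.
  node21: runs — node11 -8->0; result 0.
  node22: runs — node15 -8->0; node21 8->0; result 0.

Key observation: a condition flipped, so demand reaches new nodes — node5, node6, node8, node9 run for the first time.

Marked dirty: node2, node4, node11, node15, node21, node22.
Derived signals that run: node2, node4, node5, node6, node8, node9, node11, node15, node21, node22 — 10 in total.
Every dirty derived signal ran.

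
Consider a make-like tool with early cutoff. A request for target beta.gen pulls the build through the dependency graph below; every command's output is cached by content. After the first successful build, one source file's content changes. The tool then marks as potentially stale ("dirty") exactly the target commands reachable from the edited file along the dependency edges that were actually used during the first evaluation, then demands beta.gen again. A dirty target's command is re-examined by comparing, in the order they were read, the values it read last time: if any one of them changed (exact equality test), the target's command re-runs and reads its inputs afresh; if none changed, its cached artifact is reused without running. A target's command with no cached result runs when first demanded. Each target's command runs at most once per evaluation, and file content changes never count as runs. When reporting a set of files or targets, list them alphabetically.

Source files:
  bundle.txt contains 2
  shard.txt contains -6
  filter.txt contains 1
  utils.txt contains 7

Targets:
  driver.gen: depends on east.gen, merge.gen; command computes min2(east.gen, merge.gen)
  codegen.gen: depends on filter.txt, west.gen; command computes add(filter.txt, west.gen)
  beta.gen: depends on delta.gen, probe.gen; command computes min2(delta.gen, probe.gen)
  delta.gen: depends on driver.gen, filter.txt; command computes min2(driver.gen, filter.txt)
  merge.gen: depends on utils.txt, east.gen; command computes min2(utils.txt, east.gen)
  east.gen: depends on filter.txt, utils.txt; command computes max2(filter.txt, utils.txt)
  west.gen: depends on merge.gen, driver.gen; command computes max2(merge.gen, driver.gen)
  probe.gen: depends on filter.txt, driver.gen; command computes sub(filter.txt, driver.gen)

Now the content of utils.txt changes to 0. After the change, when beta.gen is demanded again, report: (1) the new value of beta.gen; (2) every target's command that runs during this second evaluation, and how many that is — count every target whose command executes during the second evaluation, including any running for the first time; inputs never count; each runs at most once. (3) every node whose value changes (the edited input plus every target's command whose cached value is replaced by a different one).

Demanding beta.gen again yields 0.
6 target commands run: beta.gen, delta.gen, driver.gen, east.gen, merge.gen, probe.gen.
The nodes whose values change: beta.gen, delta.gen, driver.gen, east.gen, merge.gen, probe.gen, utils.txt.

First demand of the output computes:
  east.gen = max2(1, 7) = 7
  merge.gen = min2(7, 7) = 7
  driver.gen = min2(7, 7) = 7
  delta.gen = min2(7, 1) = 1
  probe.gen = sub(1, 7) = -6
  beta.gen = min2(1, -6) = -6

After the edit, cleaning proceeds:
  east.gen: a read changed (utils.txt 7->0) — executes, giving 1.
  merge.gen: a read changed (utils.txt 7->0; east.gen 7->1) — executes, giving 0.
  driver.gen: a read changed (east.gen 7->1; merge.gen 7->0) — executes, giving 0.
  delta.gen: a read changed (driver.gen 7->0) — executes, giving 0.
  probe.gen: a read changed (driver.gen 7->0) — executes, giving 1.
  beta.gen: a read changed (delta.gen 1->0; probe.gen -6->1) — executes, giving 0.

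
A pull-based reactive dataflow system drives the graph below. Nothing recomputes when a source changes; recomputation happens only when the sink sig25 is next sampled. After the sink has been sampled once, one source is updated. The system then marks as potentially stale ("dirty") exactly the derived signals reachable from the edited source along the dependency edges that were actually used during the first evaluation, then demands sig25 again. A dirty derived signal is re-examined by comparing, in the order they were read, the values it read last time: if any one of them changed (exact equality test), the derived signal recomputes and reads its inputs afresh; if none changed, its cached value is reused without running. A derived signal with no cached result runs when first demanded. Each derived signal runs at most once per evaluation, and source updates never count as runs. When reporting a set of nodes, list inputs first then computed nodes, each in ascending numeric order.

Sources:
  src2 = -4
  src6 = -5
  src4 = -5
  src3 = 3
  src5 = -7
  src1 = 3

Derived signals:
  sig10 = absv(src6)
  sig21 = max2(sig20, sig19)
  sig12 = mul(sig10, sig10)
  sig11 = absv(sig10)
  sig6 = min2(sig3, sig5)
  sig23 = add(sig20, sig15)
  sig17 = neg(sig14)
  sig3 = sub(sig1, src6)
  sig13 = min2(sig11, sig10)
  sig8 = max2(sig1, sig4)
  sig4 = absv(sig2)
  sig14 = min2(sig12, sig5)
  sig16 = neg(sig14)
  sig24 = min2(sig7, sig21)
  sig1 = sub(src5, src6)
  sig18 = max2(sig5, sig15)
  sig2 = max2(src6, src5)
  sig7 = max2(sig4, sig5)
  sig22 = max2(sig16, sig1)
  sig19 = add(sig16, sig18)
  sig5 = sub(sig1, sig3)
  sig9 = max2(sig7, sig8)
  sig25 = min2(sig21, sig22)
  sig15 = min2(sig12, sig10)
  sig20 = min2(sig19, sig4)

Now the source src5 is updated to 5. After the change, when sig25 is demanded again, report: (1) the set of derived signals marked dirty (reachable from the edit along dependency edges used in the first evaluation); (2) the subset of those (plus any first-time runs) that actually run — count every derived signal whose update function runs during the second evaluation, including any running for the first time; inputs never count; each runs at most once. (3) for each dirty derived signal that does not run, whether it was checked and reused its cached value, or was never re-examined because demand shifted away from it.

Marked dirty: sig1, sig2, sig3, sig4, sig5, sig14, sig16, sig18, sig19, sig20, sig21, sig22, sig25.
Derived signals that run: sig1, sig2, sig3, sig4, sig5, sig22, sig25 — 7 in total.
Checked but reused from cache: sig14, sig16, sig18, sig19, sig20, sig21.
Key observation: the cutoff stops propagation at sig14 — its inputs' values are unchanged, so it reuses its cache.

First evaluation (everything demanded from the output):
  sig1 = sub(-7, -5) = -2
  sig2 = max2(-5, -7) = -5
  sig3 = sub(-2, -5) = 3
  sig4 = absv(-5) = 5
  sig5 = sub(-2, 3) = -5
  sig10 = absv(-5) = 5
  sig12 = mul(5, 5) = 25
  sig14 = min2(25, -5) = -5
  sig15 = min2(25, 5) = 5
  sig16 = neg(-5) = 5
  sig18 = max2(-5, 5) = 5
  sig19 = add(5, 5) = 10
  sig20 = min2(10, 5) = 5
  sig21 = max2(5, 10) = 10
  sig22 = max2(5, -2) = 5
  sig25 = min2(10, 5) = 5

Propagation after the edit:
  sig1: runs — src5 -7->5; result 10.
  sig2: runs — src5 -7->5; result 5.
  sig3: runs — sig1 -2->10; result 15.
  sig4: runs — sig2 -5->5; result 5 (same value as before).
  sig5: runs — sig1 -2->10; sig3 3->15; result -5 (same value as before).
  sig14: checked — values it read are unchanged (sig12 unchanged, sig5 unchanged); reused cached -5 without running.
  sig16: checked — values it read are unchanged (sig14 unchanged); reused cached 5 without running.
  sig18: checked — values it read are unchanged (sig5 unchanged, sig15 unchanged); reused cached 5 without running.
  sig19: checked — values it read are unchanged (sig16 unchanged, sig18 unchanged); reused cached 10 without running.
  sig20: checked — values it read are unchanged (sig19 unchanged, sig4 unchanged); reused cached 5 without running.
  sig21: checked — values it read are unchanged (sig20 unchanged, sig19 unchanged); reused cached 10 without running.
  sig22: runs — sig1 -2->10; result 10.
  sig25: runs — sig22 5->10; result 10.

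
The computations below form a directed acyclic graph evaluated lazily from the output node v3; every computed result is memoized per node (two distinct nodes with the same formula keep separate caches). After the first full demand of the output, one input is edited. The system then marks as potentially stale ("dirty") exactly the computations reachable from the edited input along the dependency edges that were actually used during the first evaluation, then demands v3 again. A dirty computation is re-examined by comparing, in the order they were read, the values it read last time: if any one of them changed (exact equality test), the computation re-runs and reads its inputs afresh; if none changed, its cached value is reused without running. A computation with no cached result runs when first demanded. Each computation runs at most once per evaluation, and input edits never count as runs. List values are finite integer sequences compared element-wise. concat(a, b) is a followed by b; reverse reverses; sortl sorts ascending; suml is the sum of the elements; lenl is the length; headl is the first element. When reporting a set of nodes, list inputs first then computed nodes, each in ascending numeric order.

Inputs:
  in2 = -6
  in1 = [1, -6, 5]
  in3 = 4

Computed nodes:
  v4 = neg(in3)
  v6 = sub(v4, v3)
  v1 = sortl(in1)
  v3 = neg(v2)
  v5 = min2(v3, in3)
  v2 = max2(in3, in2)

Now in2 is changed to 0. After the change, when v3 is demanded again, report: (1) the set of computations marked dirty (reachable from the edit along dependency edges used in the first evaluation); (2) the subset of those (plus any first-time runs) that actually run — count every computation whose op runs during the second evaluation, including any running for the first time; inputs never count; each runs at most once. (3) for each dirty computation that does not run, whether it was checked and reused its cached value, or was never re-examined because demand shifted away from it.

The edit dirties: v2, v3.
1 computations run: v2.
Cache hits after checking: v3.
Note the absorption at v2: it re-runs yet its value is the same, leaving the output's value untouched.

First demand of the output computes:
  v2 = max2(4, -6) = 4
  v3 = neg(4) = -4

After the edit, cleaning proceeds:
  v2: a read changed (in2 -6->0) — executes, giving 4 — identical to its old value.
  v3: dirty, but its reads are unchanged (v2 unchanged); cached -4 stands.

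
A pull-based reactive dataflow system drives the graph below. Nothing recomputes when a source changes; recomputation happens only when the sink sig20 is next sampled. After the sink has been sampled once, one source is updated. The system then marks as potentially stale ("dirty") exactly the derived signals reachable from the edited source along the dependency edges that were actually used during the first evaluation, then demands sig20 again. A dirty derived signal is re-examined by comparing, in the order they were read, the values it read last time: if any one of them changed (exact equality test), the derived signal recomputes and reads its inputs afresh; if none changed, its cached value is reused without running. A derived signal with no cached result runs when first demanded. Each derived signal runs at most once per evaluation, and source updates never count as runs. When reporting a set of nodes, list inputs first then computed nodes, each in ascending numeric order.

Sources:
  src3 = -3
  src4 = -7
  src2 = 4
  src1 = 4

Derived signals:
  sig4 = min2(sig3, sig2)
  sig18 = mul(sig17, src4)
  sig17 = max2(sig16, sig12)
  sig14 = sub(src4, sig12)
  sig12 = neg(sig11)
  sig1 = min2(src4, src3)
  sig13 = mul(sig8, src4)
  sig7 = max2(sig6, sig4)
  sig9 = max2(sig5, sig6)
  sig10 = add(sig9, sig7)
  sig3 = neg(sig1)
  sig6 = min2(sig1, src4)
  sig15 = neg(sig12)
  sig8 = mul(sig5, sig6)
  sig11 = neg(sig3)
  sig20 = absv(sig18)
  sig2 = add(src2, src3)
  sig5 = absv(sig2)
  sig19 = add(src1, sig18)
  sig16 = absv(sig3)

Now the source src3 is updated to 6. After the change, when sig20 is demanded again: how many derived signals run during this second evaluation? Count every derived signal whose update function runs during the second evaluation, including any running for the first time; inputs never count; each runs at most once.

Derived signals that run: sig1 — 1 in total.
Key observation: the change is absorbed at sig1 — it re-runs but produces the same value, and the output's value is unchanged.

First evaluation (everything demanded from the output):
  sig1 = min2(-7, -3) = -7
  sig3 = neg(-7) = 7
  sig11 = neg(7) = -7
  sig12 = neg(-7) = 7
  sig16 = absv(7) = 7
  sig17 = max2(7, 7) = 7
  sig18 = mul(7, -7) = -49
  sig20 = absv(-49) = 49

Propagation after the edit:
  sig1: runs — src3 -3->6; result -7 (same value as before).
  sig3: checked — values it read are unchanged (sig1 unchanged); reused cached 7 without running.
  sig11: checked — values it read are unchanged (sig3 unchanged); reused cached -7 without running.
  sig12: checked — values it read are unchanged (sig11 unchanged); reused cached 7 without running.
  sig16: checked — values it read are unchanged (sig3 unchanged); reused cached 7 without running.
  sig17: checked — values it read are unchanged (sig16 unchanged, sig12 unchanged); reused cached 7 without running.
  sig18: checked — values it read are unchanged (sig17 unchanged, src4 unchanged); reused cached -49 without running.
  sig20: checked — values it read are unchanged (sig18 unchanged); reused cached 49 without running.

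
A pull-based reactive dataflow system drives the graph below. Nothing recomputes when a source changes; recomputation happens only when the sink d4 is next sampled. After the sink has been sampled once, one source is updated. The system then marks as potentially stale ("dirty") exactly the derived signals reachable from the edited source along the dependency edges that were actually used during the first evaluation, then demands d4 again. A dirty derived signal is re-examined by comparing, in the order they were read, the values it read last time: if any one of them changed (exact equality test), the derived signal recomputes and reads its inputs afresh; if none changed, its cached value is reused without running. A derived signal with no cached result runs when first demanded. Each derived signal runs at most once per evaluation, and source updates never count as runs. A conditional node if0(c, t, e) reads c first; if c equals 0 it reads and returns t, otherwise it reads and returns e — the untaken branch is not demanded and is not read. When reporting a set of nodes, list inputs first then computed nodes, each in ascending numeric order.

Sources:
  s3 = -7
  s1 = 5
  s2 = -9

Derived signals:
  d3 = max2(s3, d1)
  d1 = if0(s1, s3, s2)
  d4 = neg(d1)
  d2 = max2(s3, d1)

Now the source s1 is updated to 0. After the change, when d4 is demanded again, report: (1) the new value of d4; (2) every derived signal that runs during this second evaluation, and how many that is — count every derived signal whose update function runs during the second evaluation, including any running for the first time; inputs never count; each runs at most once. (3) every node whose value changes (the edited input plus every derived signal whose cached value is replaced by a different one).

First evaluation (everything demanded from the output):
  d1 = if0(s1=5 -> else branch s2) = -9
  d4 = neg(-9) = 9

Propagation after the edit:
  d1: runs — s1 5->0; result -7.
  d4: runs — d1 -9->-7; result 7.

New value of d4: 7.
Derived signals that run: d1, d4 — 2 in total.
Values that change: s1, d1, d4.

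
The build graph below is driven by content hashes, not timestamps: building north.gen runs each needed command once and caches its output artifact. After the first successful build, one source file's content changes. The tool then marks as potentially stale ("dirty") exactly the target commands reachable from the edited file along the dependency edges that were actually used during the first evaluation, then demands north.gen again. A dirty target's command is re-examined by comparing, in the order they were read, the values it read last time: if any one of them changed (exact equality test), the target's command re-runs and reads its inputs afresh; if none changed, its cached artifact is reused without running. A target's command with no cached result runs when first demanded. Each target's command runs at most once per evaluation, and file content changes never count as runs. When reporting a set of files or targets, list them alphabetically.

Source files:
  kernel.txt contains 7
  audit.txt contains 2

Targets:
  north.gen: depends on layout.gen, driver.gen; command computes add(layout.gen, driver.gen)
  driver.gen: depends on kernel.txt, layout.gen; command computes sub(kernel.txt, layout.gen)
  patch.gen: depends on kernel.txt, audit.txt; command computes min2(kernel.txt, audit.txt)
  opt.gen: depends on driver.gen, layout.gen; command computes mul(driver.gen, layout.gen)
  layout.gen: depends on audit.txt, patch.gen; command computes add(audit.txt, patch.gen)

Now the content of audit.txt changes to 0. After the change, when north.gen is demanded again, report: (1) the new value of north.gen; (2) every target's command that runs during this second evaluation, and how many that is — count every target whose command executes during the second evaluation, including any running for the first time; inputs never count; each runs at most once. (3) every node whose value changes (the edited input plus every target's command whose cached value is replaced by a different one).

Initial pass — values computed on the first demand:
  patch.gen = min2(7, 2) = 2
  layout.gen = add(2, 2) = 4
  driver.gen = sub(7, 4) = 3
  north.gen = add(4, 3) = 7

Second demand — change propagation:
  patch.gen: re-runs because audit.txt 2->0; new result 0.
  layout.gen: re-runs because audit.txt 2->0; patch.gen 2->0; new result 0.
  driver.gen: re-runs because layout.gen 4->0; new result 7.
  north.gen: re-runs because layout.gen 4->0; driver.gen 3->7; new result 7 (unchanged).

north.gen now evaluates to 7.
Run set: driver.gen, layout.gen, north.gen, patch.gen (4 run).
Changed values: audit.txt, driver.gen, layout.gen, patch.gen.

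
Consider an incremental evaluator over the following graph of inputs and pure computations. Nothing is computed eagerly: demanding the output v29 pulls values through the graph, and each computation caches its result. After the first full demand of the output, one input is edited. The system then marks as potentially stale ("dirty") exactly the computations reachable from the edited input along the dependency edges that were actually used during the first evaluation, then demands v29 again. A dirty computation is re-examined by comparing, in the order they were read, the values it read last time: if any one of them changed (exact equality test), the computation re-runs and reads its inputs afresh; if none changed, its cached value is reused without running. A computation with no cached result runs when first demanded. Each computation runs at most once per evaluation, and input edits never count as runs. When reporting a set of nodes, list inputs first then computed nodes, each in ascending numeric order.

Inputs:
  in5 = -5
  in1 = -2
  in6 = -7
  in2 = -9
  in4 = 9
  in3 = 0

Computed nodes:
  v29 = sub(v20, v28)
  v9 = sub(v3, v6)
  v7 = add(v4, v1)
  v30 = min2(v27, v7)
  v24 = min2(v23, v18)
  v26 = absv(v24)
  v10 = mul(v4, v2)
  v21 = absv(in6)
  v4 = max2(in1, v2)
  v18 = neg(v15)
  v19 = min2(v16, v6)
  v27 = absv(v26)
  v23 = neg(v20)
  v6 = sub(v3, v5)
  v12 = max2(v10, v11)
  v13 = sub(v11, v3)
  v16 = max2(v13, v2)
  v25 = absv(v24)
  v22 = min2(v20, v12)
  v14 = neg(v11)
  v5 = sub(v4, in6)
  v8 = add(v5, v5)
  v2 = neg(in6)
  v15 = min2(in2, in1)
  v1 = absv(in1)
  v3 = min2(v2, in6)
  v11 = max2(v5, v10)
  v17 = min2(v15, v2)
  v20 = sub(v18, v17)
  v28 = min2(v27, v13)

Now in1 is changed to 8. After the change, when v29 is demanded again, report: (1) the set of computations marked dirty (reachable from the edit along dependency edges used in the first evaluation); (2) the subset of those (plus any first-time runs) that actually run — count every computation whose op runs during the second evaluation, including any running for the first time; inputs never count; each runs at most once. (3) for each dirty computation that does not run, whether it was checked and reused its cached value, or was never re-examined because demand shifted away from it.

Dirty set: v4, v5, v10, v11, v13, v15, v17, v18, v20, v23, v24, v26, v27, v28, v29.
Run set: v4, v5, v10, v11, v13, v15, v28 (7 run).
Re-examined without running (cache reused): v17, v18, v20, v23, v24, v26, v27, v29.
The important point: at v17 every value read last time is unchanged, so the dirty flag clears without a run.

Initial pass — values computed on the first demand:
  v2 = neg(-7) = 7
  v3 = min2(7, -7) = -7
  v4 = max2(-2, 7) = 7
  v5 = sub(7, -7) = 14
  v10 = mul(7, 7) = 49
  v11 = max2(14, 49) = 49
  v13 = sub(49, -7) = 56
  v15 = min2(-9, -2) = -9
  v17 = min2(-9, 7) = -9
  v18 = neg(-9) = 9
  v20 = sub(9, -9) = 18
  v23 = neg(18) = -18
  v24 = min2(-18, 9) = -18
  v26 = absv(-18) = 18
  v27 = absv(18) = 18
  v28 = min2(18, 56) = 18
  v29 = sub(18, 18) = 0

Second demand — change propagation:
  v4: re-runs because in1 -2->8; new result 8.
  v5: re-runs because v4 7->8; new result 15.
  v10: re-runs because v4 7->8; new result 56.
  v11: re-runs because v5 14->15; v10 49->56; new result 56.
  v13: re-runs because v11 49->56; new result 63.
  v15: re-runs because in1 -2->8; new result -9 (unchanged).
  v17: re-examined; everything it read last time is the same (v15 unchanged, v2 unchanged) — cache -9 kept, no run.
  v18: re-examined; everything it read last time is the same (v15 unchanged) — cache 9 kept, no run.
  v20: re-examined; everything it read last time is the same (v18 unchanged, v17 unchanged) — cache 18 kept, no run.
  v23: re-examined; everything it read last time is the same (v20 unchanged) — cache -18 kept, no run.
  v24: re-examined; everything it read last time is the same (v23 unchanged, v18 unchanged) — cache -18 kept, no run.
  v26: re-examined; everything it read last time is the same (v24 unchanged) — cache 18 kept, no run.
  v27: re-examined; everything it read last time is the same (v26 unchanged) — cache 18 kept, no run.
  v28: re-runs because v13 56->63; new result 18 (unchanged).
  v29: re-examined; everything it read last time is the same (v20 unchanged, v28 unchanged) — cache 0 kept, no run.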